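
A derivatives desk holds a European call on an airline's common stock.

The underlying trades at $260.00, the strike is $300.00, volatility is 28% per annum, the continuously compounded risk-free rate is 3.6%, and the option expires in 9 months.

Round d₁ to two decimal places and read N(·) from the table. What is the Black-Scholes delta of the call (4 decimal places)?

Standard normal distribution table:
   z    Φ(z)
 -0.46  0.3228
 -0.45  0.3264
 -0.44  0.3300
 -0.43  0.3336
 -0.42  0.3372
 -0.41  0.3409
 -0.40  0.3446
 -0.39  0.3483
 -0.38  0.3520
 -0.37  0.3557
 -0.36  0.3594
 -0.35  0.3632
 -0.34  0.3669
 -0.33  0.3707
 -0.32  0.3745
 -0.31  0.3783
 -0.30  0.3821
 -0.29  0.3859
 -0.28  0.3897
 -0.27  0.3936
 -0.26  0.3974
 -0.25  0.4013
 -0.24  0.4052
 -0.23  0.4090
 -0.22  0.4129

T = 0.75;  σ√T = 0.2425
d₁ = [ln(260/300) + (0.036 + 0.28²/2)·0.75] / 0.2425 = [-0.1431 + 0.0564] / 0.2425 = -0.3575 ≈ -0.36
N(d₁) = N(-0.36) = 0.3594
Δ_call = N(d₁) = 0.3594

0.3594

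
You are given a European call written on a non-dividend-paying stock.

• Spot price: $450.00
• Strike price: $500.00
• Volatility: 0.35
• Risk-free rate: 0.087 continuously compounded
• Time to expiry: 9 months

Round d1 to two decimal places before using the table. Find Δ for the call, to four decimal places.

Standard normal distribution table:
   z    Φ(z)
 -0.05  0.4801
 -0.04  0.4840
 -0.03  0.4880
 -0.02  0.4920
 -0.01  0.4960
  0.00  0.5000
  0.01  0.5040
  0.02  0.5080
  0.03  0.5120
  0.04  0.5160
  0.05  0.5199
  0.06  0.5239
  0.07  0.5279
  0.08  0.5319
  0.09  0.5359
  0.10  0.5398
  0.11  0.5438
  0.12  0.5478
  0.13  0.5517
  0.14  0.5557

0.5080

σ√T = 0.35·√0.75 = 0.3031
d₁ = [ln(450/500) + (0.087 + 0.35²/2)·0.75] / 0.3031 = [-0.1054 + 0.1112] / 0.3031 = 0.0192 → 0.02
N(d₁) = N(0.02) = 0.5080
Δ_call = N(d₁) = 0.5080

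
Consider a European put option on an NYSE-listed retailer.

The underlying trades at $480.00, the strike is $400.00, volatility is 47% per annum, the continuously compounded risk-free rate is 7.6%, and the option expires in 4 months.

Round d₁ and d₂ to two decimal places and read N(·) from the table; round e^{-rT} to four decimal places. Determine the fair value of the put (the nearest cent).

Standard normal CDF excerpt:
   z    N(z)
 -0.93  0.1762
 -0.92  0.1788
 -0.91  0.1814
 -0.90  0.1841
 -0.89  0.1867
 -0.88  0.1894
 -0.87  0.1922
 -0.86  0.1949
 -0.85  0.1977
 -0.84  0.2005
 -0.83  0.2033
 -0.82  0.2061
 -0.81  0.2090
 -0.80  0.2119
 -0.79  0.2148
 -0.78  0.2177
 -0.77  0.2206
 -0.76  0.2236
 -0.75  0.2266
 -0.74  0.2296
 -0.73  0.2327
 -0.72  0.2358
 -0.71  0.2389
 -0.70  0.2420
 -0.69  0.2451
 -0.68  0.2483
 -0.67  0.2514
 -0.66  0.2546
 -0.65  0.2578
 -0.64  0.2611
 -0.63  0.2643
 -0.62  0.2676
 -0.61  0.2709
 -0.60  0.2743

T = 0.3333;  σ√T = 0.2714
d₁ = [ln(480/400) + (0.076 + ½·0.47²)·0.3333] / (σ√T) = (0.1823 + 0.0621) / 0.2714 = 0.9009 which rounds to 0.90
d₂ = 0.9009 − 0.2714 = 0.6296 which rounds to 0.63
e^(−rT) = e^(−0.076·0.3333) = 0.9750
N(−d₂) = N(-0.63) = 0.2643;  N(−d₁) = N(-0.90) = 0.1841
P = 400·0.9750·0.2643 − 480·0.1841 = 103.0770 − 88.3680 = 14.7090

$14.71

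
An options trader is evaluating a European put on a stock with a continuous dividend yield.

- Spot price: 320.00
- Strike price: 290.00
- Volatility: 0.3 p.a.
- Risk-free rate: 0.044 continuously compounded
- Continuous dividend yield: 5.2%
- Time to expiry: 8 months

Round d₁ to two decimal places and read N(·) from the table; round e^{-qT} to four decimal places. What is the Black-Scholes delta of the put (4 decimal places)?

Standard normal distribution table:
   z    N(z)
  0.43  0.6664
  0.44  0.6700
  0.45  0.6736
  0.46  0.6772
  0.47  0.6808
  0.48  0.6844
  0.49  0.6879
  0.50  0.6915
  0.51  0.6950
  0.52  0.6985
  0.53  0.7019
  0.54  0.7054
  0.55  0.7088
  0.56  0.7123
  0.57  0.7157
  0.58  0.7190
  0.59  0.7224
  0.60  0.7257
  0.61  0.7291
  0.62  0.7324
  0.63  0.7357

-0.2980

T = 0.6667;  σ√T = 0.2449
d₁ = [ln(320/290) + (0.044 − 0.052 + 0.3²/2)·0.6667] / 0.2449 = [0.0984 + 0.0247] / 0.2449 = 0.5026 → 0.50
N(d₁) = N(0.50) = 0.6915
Δ_put = e^(−qT)·(N(d₁) − 1) = 0.9659·(0.6915 − 1) = -0.2980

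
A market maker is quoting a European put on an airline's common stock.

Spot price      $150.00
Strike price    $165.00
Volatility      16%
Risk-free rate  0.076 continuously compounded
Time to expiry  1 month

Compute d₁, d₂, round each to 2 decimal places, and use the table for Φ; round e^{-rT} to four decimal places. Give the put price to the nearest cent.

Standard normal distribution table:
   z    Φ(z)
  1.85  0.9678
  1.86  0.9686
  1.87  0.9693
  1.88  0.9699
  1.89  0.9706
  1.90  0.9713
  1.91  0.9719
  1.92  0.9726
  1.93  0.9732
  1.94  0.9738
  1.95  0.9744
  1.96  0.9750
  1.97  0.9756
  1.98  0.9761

$14.07

σ√T = 0.16·√0.08333 = 0.0462
d₁ = [ln(150/165) + (0.076 + 0.16²/2)·0.08333] / 0.0462 = [-0.0953 + 0.0074] / 0.0462 = -1.9033 ⇒ -1.90
d₂ = d₁ − σ√T = -1.9033 − 0.0462 = -1.9495 ⇒ -1.95
e^(−rT) = e^(−0.076·0.08333) = 0.9937
N(−d₂) = N(1.95) = 0.9744;  N(−d₁) = N(1.90) = 0.9713
P = 165·0.9937·0.9744 − 150·0.9713 = 159.7631 − 145.6950 = 14.0681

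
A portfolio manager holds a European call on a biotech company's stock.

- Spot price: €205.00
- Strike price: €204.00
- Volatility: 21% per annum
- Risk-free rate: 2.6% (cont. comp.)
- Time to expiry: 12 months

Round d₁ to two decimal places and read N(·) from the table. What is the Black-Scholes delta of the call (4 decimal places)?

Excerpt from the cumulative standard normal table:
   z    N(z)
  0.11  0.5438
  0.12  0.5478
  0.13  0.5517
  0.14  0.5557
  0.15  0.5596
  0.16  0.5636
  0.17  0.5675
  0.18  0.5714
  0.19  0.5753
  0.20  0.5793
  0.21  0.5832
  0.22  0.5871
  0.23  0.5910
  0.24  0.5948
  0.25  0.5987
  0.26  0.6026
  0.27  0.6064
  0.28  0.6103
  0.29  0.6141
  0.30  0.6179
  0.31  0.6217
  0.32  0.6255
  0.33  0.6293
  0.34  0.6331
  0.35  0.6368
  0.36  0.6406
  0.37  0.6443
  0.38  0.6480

0.5987

T = 1;  σ√T = 0.2100
d₁ = [ln(205/204) + (0.026 + 0.21²/2)·1] / 0.2100 = [0.0049 + 0.0480] / 0.2100 = 0.2521 which rounds to 0.25
N(d₁) = N(0.25) = 0.5987
Δ_call = N(d₁) = 0.5987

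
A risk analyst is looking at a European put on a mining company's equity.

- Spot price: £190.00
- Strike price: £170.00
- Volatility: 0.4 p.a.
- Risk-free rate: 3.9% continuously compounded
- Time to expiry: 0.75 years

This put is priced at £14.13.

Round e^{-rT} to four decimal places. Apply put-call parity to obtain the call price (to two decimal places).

exp(−rT) = exp(−0.039·0.75) = 0.9712
Put-call parity: C − P = S − K·e^(−rT) = 190 − 170·0.9712 = 190 − 165.1040 = 24.8960
C = P + (C − P) = 14.13 + (24.8960) = 39.0260

£39.03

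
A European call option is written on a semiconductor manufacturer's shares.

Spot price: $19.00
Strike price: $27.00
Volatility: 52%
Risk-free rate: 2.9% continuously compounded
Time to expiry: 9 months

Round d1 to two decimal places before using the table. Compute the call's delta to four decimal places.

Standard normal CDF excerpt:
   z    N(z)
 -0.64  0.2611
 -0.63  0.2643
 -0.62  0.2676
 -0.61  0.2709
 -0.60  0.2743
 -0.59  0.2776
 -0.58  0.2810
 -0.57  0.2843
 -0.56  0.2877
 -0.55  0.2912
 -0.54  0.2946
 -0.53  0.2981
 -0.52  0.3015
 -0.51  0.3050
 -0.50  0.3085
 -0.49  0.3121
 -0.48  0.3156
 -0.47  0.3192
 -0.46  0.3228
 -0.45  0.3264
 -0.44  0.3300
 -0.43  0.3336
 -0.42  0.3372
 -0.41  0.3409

σ√T = 0.52 × 0.8660 = 0.4503
ln(S/K) + (r + σ²/2)T = ln(19/27) + (0.029 + 0.52²/2)·0.75 = -0.3514 + 0.1232 = -0.2282
d₁ = -0.2282 / 0.4503 = -0.5068 ≈ -0.51
N(d₁) = N(-0.51) = 0.3050
Δ_call = N(d₁) = 0.3050

0.3050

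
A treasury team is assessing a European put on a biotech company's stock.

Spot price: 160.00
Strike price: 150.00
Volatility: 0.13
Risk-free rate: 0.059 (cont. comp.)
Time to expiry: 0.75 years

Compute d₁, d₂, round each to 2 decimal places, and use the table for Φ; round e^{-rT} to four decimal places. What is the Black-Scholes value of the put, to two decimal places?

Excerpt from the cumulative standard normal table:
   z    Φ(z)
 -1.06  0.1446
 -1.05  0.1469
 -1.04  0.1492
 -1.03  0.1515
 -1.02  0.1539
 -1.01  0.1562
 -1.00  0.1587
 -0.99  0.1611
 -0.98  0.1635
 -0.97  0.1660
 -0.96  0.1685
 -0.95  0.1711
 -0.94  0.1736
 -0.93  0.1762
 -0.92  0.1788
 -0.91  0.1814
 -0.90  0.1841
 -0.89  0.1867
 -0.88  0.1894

1.41

T = 0.75;  σ√T = 0.1126
d₁ = [ln(160/150) + (0.059 + 0.13²/2)·0.75] / 0.1126 = [0.0645 + 0.0506] / 0.1126 = 1.0226 ⇒ 1.02
d₂ = d₁ − σ√T = 1.0226 − 0.1126 = 0.9100 ⇒ 0.91
exp(−rT) = exp(−0.059·0.75) = 0.9567
P = 150·0.9567·N(-0.91) − 160·N(-1.02) = 150·0.9567·0.1814 − 160·0.1539 = 26.0318 − 24.6240 = 1.4078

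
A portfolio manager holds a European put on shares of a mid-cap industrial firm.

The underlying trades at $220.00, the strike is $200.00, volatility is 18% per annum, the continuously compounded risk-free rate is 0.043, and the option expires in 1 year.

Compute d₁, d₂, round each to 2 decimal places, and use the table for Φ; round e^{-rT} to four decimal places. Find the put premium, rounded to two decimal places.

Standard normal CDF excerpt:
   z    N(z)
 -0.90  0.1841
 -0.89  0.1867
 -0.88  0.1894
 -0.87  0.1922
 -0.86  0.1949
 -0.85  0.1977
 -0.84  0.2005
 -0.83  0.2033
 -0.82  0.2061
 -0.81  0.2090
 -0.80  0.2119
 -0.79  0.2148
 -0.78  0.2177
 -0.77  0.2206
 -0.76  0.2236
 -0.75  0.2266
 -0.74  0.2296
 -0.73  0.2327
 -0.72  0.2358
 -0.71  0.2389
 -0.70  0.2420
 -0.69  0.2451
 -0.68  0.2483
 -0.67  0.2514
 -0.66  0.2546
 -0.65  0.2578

$4.69

σ√T = 0.18·√1 = 0.1800
d₁ = [ln(220/200) + (0.043 + 0.18²/2)·1] / 0.1800 = [0.0953 + 0.0592] / 0.1800 = 0.8584 → 0.86
d₂ = d₁ − σ√T = 0.8584 − 0.1800 = 0.6784 → 0.68
exp(−rT) = exp(−0.043·1) = 0.9579
N(−d₂) = N(-0.68) = 0.2483;  N(−d₁) = N(-0.86) = 0.1949
P = 200·0.9579·0.2483 − 220·0.1949 = 47.5693 − 42.8780 = 4.6913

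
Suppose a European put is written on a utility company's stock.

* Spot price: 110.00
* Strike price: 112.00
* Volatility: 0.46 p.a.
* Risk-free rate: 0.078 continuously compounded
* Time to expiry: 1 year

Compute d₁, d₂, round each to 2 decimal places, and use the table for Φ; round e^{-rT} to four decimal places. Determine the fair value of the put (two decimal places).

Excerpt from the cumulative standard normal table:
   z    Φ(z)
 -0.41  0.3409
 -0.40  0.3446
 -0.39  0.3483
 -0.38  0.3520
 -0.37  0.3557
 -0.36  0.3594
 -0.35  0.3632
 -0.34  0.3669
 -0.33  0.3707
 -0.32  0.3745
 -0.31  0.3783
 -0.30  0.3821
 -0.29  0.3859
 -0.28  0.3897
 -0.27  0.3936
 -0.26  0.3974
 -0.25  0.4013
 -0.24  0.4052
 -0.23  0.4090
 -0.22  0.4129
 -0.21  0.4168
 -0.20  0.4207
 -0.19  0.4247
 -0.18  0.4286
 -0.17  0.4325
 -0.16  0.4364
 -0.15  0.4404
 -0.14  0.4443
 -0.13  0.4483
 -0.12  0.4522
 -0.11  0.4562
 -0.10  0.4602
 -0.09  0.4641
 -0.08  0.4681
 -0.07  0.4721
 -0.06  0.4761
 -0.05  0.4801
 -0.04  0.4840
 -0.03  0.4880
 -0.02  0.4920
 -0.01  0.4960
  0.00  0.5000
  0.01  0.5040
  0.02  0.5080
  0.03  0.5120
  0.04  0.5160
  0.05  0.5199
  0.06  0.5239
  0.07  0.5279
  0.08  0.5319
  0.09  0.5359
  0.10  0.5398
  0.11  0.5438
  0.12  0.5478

σ√T = 0.46 × 1.0000 = 0.4600
d₁ = [ln(110/112) + (0.078 + 0.46²/2)·1] / 0.4600 = [-0.0180 + 0.1838] / 0.4600 = 0.3604 → 0.36
d₂ = d₁ − σ√T = 0.3604 − 0.4600 = -0.0996 → -0.10
e^(−rT) = e^(−0.078·1) = 0.9250
N(−d₂) = N(0.10) = 0.5398;  N(−d₁) = N(-0.36) = 0.3594
P = 112·0.9250·0.5398 − 110·0.3594 = 55.9233 − 39.5340 = 16.3893

16.39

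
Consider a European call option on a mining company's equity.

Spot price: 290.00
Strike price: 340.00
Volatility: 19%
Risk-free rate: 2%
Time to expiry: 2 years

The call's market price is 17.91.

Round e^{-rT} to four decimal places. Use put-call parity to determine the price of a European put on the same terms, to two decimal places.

e^(−rT) = e^(−0.02·2) = 0.9608
Put-call parity: C − P = S − K·e^(−rT) = 290 − 340·0.9608 = 290 − 326.6720 = -36.6720
P = C − (C − P) = 17.91 − (-36.6720) = 54.5820

54.58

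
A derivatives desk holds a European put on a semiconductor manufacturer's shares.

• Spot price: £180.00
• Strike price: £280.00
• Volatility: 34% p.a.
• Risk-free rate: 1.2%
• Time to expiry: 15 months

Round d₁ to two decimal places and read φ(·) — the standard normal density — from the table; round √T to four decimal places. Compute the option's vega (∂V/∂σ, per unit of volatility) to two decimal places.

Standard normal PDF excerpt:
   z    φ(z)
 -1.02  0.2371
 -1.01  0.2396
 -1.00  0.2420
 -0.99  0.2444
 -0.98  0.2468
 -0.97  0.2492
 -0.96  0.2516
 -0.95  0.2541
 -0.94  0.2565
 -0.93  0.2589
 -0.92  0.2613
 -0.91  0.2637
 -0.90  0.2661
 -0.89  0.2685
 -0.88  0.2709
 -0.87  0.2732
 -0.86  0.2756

σ√T = 0.34 × 1.1180 = 0.3801
d₁ = [ln(180/280) + (0.012 + 0.34²/2)·1.25] / 0.3801 = [-0.4418 + 0.0873] / 0.3801 = -0.9328 ≈ -0.93
√T = √1.25 = 1.1180
φ(d₁) = φ(-0.93) = 0.2589
vega = S·φ(d₁)·√T = 180·0.2589·1.1180 = 52.1010
(Vega is the same for a European call and put with the same parameters.)

52.10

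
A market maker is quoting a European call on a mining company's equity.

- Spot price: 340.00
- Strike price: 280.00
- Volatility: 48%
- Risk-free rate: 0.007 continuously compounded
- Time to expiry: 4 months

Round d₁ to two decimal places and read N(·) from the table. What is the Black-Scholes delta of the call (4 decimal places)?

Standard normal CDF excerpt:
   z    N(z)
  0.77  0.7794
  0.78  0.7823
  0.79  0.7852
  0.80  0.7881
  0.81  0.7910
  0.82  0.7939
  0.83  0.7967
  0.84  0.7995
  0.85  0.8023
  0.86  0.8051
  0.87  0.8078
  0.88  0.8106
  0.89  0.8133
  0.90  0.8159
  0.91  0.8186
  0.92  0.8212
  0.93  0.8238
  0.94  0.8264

0.8023

σ√T = 0.48 × 0.5774 = 0.2771
ln(S/K) + (r + σ²/2)T = ln(340/280) + (0.007 + 0.48²/2)·0.3333 = 0.1942 + 0.0407 = 0.2349
d₁ = 0.2349 / 0.2771 = 0.8476 ≈ 0.85
N(d₁) = N(0.85) = 0.8023
Δ_call = N(d₁) = 0.8023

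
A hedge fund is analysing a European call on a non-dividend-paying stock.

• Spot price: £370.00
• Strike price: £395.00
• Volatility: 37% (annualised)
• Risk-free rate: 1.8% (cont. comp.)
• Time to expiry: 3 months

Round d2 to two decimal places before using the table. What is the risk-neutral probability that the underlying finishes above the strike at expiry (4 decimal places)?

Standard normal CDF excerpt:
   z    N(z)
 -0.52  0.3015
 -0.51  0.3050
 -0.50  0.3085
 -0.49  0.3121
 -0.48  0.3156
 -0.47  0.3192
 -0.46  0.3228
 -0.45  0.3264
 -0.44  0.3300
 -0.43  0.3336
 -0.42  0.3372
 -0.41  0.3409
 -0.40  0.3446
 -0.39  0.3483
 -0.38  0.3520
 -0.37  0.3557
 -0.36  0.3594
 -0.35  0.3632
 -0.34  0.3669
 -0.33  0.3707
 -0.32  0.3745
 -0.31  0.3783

0.3372

T = 0.25;  σ√T = 0.1850
ln(S/K) + (r + σ²/2)T = ln(370/395) + (0.018 + 0.37²/2)·0.25 = -0.0654 + 0.0216 = -0.0438
d₁ = -0.0438 / 0.1850 = -0.2366 → -0.24
d₂ = d₁ − σ√T = -0.2366 − 0.1850 = -0.4216 → -0.42
Risk-neutral Pr[S_T > K] = N(d₂) = N(-0.42) = 0.3372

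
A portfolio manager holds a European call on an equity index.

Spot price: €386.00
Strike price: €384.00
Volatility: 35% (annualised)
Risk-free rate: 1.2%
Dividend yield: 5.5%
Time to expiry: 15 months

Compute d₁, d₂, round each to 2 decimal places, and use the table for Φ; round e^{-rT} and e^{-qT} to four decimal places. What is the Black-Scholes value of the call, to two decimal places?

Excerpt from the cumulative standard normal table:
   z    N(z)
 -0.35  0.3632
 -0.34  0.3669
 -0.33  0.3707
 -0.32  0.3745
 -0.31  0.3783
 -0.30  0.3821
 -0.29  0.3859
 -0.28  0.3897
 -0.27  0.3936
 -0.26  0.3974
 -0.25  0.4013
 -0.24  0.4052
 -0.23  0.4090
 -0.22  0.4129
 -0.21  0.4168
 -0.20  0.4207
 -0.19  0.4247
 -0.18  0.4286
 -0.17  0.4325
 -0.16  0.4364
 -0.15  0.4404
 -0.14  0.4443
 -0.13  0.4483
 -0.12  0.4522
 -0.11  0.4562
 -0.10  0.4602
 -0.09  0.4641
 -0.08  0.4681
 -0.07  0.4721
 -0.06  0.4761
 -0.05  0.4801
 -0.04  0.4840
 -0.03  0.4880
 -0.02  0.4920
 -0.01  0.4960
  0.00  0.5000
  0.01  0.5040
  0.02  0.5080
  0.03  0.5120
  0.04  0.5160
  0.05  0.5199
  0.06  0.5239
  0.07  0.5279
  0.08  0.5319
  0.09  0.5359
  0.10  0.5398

σ√T = 0.35 × 1.1180 = 0.3913
d₁ = [ln(386/384) + (0.012 − 0.055 + 0.35²/2)·1.25] / 0.3913 = [0.0052 + 0.0228] / 0.3913 = 0.0716 ≈ 0.07
d₂ = d₁ − σ√T = 0.0716 − 0.3913 = -0.3197 ≈ -0.32
e^(−qT) = e^(−0.055·1.25) = 0.9336;  e^(−rT) = e^(−0.012·1.25) = 0.9851
N(d₁) = N(0.07) = 0.5279;  N(d₂) = N(-0.32) = 0.3745
C = 386·0.9336·0.5279 − 384·0.9851·0.3745 = 190.2391 − 141.6653 = 48.5739

€48.57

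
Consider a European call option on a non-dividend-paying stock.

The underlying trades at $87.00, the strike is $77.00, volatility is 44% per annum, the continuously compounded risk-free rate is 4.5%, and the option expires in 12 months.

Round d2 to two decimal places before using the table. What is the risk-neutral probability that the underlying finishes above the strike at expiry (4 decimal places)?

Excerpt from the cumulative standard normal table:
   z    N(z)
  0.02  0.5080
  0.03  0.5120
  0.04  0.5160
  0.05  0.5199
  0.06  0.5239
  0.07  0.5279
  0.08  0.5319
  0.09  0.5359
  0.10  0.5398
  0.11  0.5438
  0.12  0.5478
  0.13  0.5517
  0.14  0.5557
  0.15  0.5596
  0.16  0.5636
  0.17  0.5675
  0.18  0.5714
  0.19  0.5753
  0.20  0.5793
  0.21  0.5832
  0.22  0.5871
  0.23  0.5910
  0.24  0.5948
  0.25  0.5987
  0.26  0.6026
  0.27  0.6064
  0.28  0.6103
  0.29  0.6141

σ√T = 0.44·√1 = 0.4400
ln(S/K) + (r + σ²/2)T = ln(87/77) + (0.045 + 0.44²/2)·1 = 0.1221 + 0.1418 = 0.2639
d₁ = 0.2639 / 0.4400 = 0.5998 ≈ 0.60
d₂ = d₁ − σ√T = 0.5998 − 0.4400 = 0.1598 ≈ 0.16
Risk-neutral Pr[S_T > K] = N(d₂) = N(0.16) = 0.5636

0.5636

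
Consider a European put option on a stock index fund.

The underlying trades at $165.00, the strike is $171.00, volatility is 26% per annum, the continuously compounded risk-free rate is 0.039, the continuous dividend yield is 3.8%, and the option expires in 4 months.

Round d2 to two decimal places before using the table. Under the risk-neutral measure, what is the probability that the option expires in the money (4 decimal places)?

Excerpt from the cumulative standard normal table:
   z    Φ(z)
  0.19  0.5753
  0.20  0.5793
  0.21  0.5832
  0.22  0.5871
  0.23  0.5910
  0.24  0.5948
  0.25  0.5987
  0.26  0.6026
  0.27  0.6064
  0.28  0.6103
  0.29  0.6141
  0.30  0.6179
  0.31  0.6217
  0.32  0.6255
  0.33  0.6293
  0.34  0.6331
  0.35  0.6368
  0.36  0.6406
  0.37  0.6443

0.6217

σ√T = 0.26·√0.3333 = 0.1501
d₁ = [ln(165/171) + (0.039 − 0.038 + ½·0.26²)·0.3333] / (σ√T) = (-0.0357 + 0.0116) / 0.1501 = -0.1607 ⇒ -0.16
d₂ = -0.1607 − 0.1501 = -0.3108 ⇒ -0.31
Pr(exercise) under Q = N(−d₂) = N(0.31) = 0.6217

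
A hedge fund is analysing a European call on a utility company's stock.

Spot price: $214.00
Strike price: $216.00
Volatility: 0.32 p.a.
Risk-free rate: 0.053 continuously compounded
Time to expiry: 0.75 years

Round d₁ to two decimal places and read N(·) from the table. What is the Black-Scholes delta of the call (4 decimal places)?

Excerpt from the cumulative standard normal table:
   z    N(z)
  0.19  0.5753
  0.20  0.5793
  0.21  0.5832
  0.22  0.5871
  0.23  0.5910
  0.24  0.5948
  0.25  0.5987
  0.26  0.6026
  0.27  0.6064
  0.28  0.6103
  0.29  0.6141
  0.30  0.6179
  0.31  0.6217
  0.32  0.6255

T = 0.75;  σ√T = 0.2771
d₁ = [ln(214/216) + (0.053 + 0.32²/2)·0.75] / 0.2771 = [-0.0093 + 0.0781] / 0.2771 = 0.2484 which rounds to 0.25
N(d₁) = N(0.25) = 0.5987
Δ_call = N(d₁) = 0.5987

0.5987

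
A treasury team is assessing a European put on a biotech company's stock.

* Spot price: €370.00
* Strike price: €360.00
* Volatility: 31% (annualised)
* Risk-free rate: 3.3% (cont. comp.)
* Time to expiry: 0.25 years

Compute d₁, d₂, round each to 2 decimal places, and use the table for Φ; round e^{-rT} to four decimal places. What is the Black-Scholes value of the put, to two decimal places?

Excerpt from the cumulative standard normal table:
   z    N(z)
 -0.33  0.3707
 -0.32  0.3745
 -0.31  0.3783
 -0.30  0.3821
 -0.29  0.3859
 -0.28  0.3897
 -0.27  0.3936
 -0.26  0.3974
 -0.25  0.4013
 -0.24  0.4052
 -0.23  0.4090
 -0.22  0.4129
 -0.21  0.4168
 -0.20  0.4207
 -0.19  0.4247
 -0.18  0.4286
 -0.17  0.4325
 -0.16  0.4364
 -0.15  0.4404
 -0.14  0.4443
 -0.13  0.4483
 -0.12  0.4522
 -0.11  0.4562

σ√T = 0.31 × 0.5000 = 0.1550
d₁ = [ln(370/360) + (0.033 + ½·0.31²)·0.25] / (σ√T) = (0.0274 + 0.0203) / 0.1550 = 0.3075 ⇒ 0.31
d₂ = 0.3075 − 0.1550 = 0.1525 ⇒ 0.15
e^(−rT) = e^(−0.033·0.25) = 0.9918
N(−d₂) = N(-0.15) = 0.4404;  N(−d₁) = N(-0.31) = 0.3783
P = 360·0.9918·0.4404 − 370·0.3783 = 157.2439 − 139.9710 = 17.2729

€17.27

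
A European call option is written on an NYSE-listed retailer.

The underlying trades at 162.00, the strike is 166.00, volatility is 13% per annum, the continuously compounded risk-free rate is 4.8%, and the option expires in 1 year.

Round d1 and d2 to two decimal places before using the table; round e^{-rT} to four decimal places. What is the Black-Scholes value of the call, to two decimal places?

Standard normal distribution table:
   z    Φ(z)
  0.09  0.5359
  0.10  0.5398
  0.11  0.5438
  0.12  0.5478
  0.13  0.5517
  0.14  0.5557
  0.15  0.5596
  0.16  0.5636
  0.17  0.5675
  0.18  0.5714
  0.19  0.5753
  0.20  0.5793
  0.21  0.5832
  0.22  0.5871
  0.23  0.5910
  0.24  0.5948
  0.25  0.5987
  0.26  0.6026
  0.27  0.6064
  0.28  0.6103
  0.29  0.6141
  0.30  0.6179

10.32

T = 1;  σ√T = 0.1300
d₁ = [ln(162/166) + (0.048 + 0.13²/2)·1] / 0.1300 = [-0.0244 + 0.0565] / 0.1300 = 0.2466 which rounds to 0.25
d₂ = d₁ − σ√T = 0.2466 − 0.1300 = 0.1166 which rounds to 0.12
exp(−rT) = exp(−0.048·1) = 0.9531
N(d₁) = N(0.25) = 0.5987;  N(d₂) = N(0.12) = 0.5478
C = 162·0.5987 − 166·0.9531·0.5478 = 96.9894 − 86.6700 = 10.3194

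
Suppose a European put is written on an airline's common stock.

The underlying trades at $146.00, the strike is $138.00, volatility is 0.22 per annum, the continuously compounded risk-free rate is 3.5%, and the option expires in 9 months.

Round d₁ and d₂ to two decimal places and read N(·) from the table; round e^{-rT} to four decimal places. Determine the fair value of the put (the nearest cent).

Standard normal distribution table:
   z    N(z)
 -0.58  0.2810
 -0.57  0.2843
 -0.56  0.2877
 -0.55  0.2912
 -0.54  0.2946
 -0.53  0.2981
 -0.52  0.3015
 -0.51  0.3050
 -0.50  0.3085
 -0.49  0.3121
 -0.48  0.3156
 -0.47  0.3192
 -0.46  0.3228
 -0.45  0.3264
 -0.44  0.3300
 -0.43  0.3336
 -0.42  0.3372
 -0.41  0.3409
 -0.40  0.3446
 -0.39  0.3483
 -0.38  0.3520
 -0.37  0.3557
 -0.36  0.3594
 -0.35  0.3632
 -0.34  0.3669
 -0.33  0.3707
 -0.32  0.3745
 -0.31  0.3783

$5.80

σ√T = 0.22 × 0.8660 = 0.1905
d₁ = [ln(146/138) + (0.035 + 0.22²/2)·0.75] / 0.1905 = [0.0564 + 0.0444] / 0.1905 = 0.5288 → 0.53
d₂ = d₁ − σ√T = 0.5288 − 0.1905 = 0.3383 → 0.34
exp(−rT) = exp(−0.035·0.75) = 0.9741
N(−d₂) = N(-0.34) = 0.3669;  N(−d₁) = N(-0.53) = 0.2981
P = 138·0.9741·0.3669 − 146·0.2981 = 49.3208 − 43.5226 = 5.7982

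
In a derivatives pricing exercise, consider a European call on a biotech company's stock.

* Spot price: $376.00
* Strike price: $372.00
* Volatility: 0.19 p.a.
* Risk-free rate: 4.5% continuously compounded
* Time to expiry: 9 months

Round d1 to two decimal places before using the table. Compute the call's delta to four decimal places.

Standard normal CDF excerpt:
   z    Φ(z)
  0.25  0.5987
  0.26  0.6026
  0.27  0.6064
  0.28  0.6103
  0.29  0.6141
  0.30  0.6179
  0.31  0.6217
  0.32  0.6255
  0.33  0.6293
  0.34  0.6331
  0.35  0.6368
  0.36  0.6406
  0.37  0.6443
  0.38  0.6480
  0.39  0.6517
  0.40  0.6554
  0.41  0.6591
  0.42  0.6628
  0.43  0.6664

0.6368

σ√T = 0.19 × 0.8660 = 0.1645
d₁ = [ln(376/372) + (0.045 + ½·0.19²)·0.75] / (σ√T) = (0.0107 + 0.0473) / 0.1645 = 0.3524 which rounds to 0.35
N(d₁) = N(0.35) = 0.6368
Δ_call = N(d₁) = 0.6368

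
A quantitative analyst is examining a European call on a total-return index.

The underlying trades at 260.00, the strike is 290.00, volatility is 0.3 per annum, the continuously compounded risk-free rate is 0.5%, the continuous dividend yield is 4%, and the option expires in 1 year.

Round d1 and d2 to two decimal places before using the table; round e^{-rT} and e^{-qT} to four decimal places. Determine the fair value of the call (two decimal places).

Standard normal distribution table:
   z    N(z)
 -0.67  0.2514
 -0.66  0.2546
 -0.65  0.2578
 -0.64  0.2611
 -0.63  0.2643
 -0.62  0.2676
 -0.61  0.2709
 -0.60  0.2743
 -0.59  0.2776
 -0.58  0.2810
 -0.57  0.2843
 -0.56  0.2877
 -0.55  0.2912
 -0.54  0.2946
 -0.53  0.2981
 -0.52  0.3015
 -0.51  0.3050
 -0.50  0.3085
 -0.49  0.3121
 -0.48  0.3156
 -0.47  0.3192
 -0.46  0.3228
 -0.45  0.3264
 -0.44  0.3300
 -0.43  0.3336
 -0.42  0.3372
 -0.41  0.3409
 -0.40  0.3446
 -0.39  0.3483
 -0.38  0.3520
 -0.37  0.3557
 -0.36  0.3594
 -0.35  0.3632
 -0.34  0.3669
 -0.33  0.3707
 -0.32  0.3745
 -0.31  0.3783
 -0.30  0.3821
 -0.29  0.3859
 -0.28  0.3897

σ√T = 0.3·√1 = 0.3000
d₁ = [ln(260/290) + (0.005 − 0.04 + 0.3²/2)·1] / 0.3000 = [-0.1092 + 0.0100] / 0.3000 = -0.3307 ≈ -0.33
d₂ = d₁ − σ√T = -0.3307 − 0.3000 = -0.6307 ≈ -0.63
e^(−qT) = e^(−0.04·1) = 0.9608;  e^(−rT) = e^(−0.005·1) = 0.9950
C = 260·0.9608·N(-0.33) − 290·0.9950·N(-0.63) = 260·0.9608·0.3707 − 290·0.9950·0.2643 = 92.6038 − 76.2638 = 16.3401

16.34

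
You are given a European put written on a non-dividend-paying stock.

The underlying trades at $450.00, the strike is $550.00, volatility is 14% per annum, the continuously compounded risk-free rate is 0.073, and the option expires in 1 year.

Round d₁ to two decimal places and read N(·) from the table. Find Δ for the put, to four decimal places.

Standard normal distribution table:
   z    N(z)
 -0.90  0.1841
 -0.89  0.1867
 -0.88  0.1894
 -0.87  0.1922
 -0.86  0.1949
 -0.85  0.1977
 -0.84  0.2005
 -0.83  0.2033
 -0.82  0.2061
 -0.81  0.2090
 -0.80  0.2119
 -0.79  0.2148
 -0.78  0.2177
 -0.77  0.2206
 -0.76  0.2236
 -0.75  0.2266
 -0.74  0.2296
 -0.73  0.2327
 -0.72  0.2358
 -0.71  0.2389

-0.7995

σ√T = 0.14 × 1.0000 = 0.1400
d₁ = [ln(450/550) + (0.073 + 0.14²/2)·1] / 0.1400 = [-0.2007 + 0.0828] / 0.1400 = -0.8419 which rounds to -0.84
N(d₁) = N(-0.84) = 0.2005
Δ_put = N(d₁) − 1 = 0.2005 − 1 = -0.7995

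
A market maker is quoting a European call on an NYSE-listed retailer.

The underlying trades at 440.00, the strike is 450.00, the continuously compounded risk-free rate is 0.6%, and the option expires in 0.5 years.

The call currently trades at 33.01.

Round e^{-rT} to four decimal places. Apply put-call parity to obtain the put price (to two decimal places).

41.66

exp(−rT) = exp(−0.006·0.5) = 0.9970
Put-call parity: C − P = S − K·e^(−rT) = 440 − 450·0.9970 = 440 − 448.6500 = -8.6500
P = C − (C − P) = 33.01 − (-8.6500) = 41.6600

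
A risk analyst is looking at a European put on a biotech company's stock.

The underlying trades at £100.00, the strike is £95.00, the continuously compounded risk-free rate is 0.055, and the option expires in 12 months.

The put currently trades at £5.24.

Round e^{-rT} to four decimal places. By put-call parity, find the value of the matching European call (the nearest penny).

£15.32

e^(−rT) = e^(−0.055·1) = 0.9465
Put-call parity: C − P = S − K·e^(−rT) = 100 − 95·0.9465 = 100 − 89.9175 = 10.0825
C = P + (C − P) = 5.24 + (10.0825) = 15.3225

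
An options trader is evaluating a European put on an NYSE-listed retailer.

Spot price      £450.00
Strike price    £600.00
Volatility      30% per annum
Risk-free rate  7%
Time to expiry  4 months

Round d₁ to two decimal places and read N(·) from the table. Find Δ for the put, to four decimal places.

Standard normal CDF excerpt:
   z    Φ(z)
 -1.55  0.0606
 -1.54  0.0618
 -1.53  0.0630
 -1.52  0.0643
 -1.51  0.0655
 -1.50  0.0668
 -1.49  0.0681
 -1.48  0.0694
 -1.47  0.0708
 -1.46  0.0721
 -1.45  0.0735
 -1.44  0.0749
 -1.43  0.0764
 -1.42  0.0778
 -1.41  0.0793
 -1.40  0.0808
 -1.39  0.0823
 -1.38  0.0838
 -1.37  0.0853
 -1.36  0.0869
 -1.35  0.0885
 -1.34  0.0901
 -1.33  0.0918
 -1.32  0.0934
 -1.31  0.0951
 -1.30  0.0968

σ√T = 0.3 × 0.5774 = 0.1732
ln(S/K) + (r + σ²/2)T = ln(450/600) + (0.07 + 0.3²/2)·0.3333 = -0.2877 + 0.0383 = -0.2493
d₁ = -0.2493 / 0.1732 = -1.4396 ⇒ -1.44
N(d₁) = N(-1.44) = 0.0749
Δ_put = N(d₁) − 1 = 0.0749 − 1 = -0.9251

-0.9251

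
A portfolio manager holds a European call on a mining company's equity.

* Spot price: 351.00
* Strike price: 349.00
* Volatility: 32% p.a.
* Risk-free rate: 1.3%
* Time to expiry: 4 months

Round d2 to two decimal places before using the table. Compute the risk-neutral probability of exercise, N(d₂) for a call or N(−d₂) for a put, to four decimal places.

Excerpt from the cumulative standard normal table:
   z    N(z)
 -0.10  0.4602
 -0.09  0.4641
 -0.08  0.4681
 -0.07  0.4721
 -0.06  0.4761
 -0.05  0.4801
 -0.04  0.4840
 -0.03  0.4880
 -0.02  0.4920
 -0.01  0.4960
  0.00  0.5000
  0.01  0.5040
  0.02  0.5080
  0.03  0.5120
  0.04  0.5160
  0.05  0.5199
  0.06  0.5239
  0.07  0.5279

σ√T = 0.32 × 0.5774 = 0.1848
d₁ = [ln(351/349) + (0.013 + 0.32²/2)·0.3333] / 0.1848 = [0.0057 + 0.0214] / 0.1848 = 0.1468 which rounds to 0.15
d₂ = d₁ − σ√T = 0.1468 − 0.1848 = -0.0380 which rounds to -0.04
Pr(exercise) under Q = N(d₂) = 0.4840

0.4840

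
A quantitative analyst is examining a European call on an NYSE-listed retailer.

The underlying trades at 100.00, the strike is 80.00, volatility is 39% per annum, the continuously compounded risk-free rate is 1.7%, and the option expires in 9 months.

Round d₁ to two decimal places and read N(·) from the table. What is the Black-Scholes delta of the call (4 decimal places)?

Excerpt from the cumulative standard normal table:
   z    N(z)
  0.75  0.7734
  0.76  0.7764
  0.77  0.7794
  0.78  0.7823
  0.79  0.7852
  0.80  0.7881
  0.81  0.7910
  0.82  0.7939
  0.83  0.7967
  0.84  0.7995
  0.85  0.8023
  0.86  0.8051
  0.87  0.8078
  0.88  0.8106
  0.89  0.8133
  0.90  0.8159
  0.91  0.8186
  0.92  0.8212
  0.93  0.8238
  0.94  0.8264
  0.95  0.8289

0.8078

T = 0.75;  σ√T = 0.3377
d₁ = [ln(100/80) + (0.017 + ½·0.39²)·0.75] / (σ√T) = (0.2231 + 0.0698) / 0.3377 = 0.8673 → 0.87
N(d₁) = N(0.87) = 0.8078
Δ_call = N(d₁) = 0.8078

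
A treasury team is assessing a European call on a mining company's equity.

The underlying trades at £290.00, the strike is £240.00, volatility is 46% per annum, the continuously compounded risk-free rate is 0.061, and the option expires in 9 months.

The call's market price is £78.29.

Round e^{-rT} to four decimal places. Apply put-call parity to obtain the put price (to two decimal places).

£17.56

e^(−rT) = e^(−0.061·0.75) = 0.9553
Put-call parity: C − P = S − K·e^(−rT) = 290 − 240·0.9553 = 290 − 229.2720 = 60.7280
P = C − (C − P) = 78.29 − (60.7280) = 17.5620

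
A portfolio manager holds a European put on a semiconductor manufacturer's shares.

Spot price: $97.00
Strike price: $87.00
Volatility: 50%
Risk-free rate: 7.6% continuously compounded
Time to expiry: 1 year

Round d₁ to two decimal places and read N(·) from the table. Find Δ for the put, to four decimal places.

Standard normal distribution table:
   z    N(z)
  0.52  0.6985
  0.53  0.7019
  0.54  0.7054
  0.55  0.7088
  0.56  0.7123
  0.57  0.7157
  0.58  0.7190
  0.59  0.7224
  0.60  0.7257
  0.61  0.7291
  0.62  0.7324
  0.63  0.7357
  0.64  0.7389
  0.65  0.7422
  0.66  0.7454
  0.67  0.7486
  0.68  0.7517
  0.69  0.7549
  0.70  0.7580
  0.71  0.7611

σ√T = 0.5 × 1.0000 = 0.5000
d₁ = [ln(97/87) + (0.076 + 0.5²/2)·1] / 0.5000 = [0.1088 + 0.2010] / 0.5000 = 0.6196 → 0.62
N(d₁) = N(0.62) = 0.7324
Δ_put = N(d₁) − 1 = 0.7324 − 1 = -0.2676

-0.2676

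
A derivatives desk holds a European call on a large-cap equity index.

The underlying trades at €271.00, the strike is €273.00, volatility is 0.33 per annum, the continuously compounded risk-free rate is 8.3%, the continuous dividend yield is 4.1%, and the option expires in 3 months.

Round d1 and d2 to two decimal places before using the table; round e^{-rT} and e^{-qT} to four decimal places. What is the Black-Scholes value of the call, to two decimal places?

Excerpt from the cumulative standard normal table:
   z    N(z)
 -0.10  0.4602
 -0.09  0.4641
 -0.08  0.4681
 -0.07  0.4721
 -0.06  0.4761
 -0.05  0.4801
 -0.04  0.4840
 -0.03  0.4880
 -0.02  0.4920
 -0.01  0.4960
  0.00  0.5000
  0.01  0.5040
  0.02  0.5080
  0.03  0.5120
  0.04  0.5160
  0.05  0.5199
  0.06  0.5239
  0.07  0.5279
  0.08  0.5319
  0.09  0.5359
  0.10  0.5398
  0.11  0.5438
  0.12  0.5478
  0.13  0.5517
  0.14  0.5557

T = 0.25;  σ√T = 0.1650
ln(S/K) + (r − q + σ²/2)T = ln(271/273) + (0.083 − 0.041 + 0.33²/2)·0.25 = -0.0074 + 0.0241 = 0.0168
d₁ = 0.0168 / 0.1650 = 0.1016 ⇒ 0.10
d₂ = d₁ − σ√T = 0.1016 − 0.1650 = -0.0634 ⇒ -0.06
exp(−qT) = exp(−0.041·0.25) = 0.9898;  exp(−rT) = exp(−0.083·0.25) = 0.9795
N(d₁) = N(0.10) = 0.5398;  N(d₂) = N(-0.06) = 0.4761
C = 271·0.9898·0.5398 − 273·0.9795·0.4761 = 144.7937 − 127.3108 = 17.4829

€17.48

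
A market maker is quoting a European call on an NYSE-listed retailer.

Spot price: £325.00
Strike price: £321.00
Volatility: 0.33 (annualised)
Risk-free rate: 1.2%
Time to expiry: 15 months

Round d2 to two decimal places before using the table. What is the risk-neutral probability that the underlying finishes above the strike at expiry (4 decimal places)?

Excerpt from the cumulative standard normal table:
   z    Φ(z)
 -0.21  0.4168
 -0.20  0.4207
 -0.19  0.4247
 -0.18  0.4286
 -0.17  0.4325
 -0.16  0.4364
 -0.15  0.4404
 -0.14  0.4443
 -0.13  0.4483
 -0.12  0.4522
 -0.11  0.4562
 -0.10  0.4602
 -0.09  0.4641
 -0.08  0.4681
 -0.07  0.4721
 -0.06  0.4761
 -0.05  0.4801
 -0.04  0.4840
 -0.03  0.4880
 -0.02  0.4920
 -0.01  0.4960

0.4562

σ√T = 0.33·√1.25 = 0.3690
d₁ = [ln(325/321) + (0.012 + 0.33²/2)·1.25] / 0.3690 = [0.0124 + 0.0831] / 0.3690 = 0.2587 ⇒ 0.26
d₂ = d₁ − σ√T = 0.2587 − 0.3690 = -0.1103 ⇒ -0.11
Pr(exercise) under Q = N(d₂) = 0.4562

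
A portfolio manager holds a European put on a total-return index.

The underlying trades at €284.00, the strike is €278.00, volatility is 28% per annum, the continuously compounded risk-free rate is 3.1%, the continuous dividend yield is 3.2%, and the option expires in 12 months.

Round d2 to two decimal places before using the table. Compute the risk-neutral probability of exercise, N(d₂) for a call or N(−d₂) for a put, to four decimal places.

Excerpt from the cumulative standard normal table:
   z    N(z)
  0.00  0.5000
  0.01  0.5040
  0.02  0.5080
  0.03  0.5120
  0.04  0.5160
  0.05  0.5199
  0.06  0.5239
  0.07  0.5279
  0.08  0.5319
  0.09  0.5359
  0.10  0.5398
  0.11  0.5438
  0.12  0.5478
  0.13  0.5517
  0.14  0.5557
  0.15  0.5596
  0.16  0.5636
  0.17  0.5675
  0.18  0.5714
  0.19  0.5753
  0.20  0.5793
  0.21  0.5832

σ√T = 0.28·√1 = 0.2800
ln(S/K) + (r − q + σ²/2)T = ln(284/278) + (0.031 − 0.032 + 0.28²/2)·1 = 0.0214 + 0.0382 = 0.0596
d₁ = 0.0596 / 0.2800 = 0.2127 → 0.21
d₂ = d₁ − σ√T = 0.2127 − 0.2800 = -0.0673 → -0.07
Risk-neutral Pr[S_T < K] = N(−d₂) = N(0.07) = 0.5279

0.5279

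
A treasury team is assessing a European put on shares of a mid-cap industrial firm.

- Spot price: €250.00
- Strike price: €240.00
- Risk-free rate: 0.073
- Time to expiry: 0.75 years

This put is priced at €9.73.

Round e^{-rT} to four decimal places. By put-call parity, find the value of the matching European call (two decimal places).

exp(−rT) = exp(−0.073·0.75) = 0.9467
Put-call parity: C − P = S − K·e^(−rT) = 250 − 240·0.9467 = 250 − 227.2080 = 22.7920
C = P + (C − P) = 9.73 + (22.7920) = 32.5220

€32.52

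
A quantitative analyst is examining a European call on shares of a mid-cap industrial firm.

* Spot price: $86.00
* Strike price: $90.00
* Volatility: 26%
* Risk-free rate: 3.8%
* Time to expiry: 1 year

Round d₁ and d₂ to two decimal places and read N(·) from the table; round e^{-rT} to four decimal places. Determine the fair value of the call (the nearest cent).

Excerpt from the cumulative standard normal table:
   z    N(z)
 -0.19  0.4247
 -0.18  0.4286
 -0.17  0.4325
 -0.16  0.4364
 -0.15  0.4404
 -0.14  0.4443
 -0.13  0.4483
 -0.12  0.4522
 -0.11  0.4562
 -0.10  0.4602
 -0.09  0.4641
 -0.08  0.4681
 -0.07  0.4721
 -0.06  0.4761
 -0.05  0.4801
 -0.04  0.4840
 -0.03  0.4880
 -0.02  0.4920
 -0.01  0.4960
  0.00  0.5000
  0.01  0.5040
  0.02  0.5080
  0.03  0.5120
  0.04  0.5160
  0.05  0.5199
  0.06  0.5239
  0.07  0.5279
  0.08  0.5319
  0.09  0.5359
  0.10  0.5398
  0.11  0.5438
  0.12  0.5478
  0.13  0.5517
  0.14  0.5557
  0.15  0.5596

$8.61

σ√T = 0.26 × 1.0000 = 0.2600
ln(S/K) + (r + σ²/2)T = ln(86/90) + (0.038 + 0.26²/2)·1 = -0.0455 + 0.0718 = 0.0263
d₁ = 0.0263 / 0.2600 = 0.1013 → 0.10
d₂ = d₁ − σ√T = 0.1013 − 0.2600 = -0.1587 → -0.16
exp(−rT) = exp(−0.038·1) = 0.9627
C = 86·N(0.10) − 90·0.9627·N(-0.16) = 86·0.5398 − 90·0.9627·0.4364 = 46.4228 − 37.8110 = 8.6118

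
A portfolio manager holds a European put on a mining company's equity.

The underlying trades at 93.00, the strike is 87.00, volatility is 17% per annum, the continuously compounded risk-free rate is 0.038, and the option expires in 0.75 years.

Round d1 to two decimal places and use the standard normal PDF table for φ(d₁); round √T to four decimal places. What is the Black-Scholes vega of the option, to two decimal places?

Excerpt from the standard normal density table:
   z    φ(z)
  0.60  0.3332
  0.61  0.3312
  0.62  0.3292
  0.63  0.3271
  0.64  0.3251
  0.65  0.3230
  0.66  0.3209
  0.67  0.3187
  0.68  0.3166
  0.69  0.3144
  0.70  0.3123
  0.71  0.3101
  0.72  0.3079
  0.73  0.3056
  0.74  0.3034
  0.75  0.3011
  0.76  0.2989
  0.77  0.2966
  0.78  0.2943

T = 0.75;  σ√T = 0.1472
ln(S/K) + (r + σ²/2)T = ln(93/87) + (0.038 + 0.17²/2)·0.75 = 0.0667 + 0.0393 = 0.1060
d₁ = 0.1060 / 0.1472 = 0.7202 → 0.72
√T = √0.75 = 0.8660
φ(d₁) = φ(0.72) = 0.3079
vega = S·φ(d₁)·√T = 93·0.3079·0.8660 = 24.7977

24.80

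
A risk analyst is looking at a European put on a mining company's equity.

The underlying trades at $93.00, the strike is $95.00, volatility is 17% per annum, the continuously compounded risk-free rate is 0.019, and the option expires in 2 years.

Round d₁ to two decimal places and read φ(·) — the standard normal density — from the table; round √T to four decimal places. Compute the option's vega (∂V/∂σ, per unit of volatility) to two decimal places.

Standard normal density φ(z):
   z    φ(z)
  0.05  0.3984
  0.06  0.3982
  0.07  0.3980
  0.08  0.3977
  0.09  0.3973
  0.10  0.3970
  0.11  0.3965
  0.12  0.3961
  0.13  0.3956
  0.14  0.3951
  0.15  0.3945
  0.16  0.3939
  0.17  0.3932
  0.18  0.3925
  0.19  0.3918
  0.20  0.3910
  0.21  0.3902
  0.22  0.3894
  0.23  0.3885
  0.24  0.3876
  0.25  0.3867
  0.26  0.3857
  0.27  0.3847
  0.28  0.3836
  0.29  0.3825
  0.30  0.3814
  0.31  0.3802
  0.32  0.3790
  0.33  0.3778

σ√T = 0.17·√2 = 0.2404
d₁ = [ln(93/95) + (0.019 + ½·0.17²)·2] / (σ√T) = (-0.0213 + 0.0669) / 0.2404 = 0.1898 which rounds to 0.19
√T = √2 = 1.4142
φ(d₁) = φ(0.19) = 0.3918
vega = S·φ(d₁)·√T = 93·0.3918·1.4142 = 51.5298

51.53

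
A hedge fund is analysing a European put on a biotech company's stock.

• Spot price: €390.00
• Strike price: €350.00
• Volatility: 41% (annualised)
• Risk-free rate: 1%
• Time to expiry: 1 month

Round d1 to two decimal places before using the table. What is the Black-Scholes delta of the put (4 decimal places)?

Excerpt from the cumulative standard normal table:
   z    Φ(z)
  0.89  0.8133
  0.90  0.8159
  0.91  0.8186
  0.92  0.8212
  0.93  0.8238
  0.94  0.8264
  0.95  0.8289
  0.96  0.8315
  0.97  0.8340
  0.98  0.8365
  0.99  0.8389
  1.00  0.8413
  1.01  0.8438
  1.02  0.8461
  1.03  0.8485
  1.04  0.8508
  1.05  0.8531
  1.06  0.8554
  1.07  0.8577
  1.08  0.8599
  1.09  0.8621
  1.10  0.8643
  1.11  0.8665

σ√T = 0.41 × 0.2887 = 0.1184
ln(S/K) + (r + σ²/2)T = ln(390/350) + (0.01 + 0.41²/2)·0.08333 = 0.1082 + 0.0078 = 0.1161
d₁ = 0.1161 / 0.1184 = 0.9805 ≈ 0.98
N(d₁) = N(0.98) = 0.8365
Δ_put = N(d₁) − 1 = 0.8365 − 1 = -0.1635

-0.1635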